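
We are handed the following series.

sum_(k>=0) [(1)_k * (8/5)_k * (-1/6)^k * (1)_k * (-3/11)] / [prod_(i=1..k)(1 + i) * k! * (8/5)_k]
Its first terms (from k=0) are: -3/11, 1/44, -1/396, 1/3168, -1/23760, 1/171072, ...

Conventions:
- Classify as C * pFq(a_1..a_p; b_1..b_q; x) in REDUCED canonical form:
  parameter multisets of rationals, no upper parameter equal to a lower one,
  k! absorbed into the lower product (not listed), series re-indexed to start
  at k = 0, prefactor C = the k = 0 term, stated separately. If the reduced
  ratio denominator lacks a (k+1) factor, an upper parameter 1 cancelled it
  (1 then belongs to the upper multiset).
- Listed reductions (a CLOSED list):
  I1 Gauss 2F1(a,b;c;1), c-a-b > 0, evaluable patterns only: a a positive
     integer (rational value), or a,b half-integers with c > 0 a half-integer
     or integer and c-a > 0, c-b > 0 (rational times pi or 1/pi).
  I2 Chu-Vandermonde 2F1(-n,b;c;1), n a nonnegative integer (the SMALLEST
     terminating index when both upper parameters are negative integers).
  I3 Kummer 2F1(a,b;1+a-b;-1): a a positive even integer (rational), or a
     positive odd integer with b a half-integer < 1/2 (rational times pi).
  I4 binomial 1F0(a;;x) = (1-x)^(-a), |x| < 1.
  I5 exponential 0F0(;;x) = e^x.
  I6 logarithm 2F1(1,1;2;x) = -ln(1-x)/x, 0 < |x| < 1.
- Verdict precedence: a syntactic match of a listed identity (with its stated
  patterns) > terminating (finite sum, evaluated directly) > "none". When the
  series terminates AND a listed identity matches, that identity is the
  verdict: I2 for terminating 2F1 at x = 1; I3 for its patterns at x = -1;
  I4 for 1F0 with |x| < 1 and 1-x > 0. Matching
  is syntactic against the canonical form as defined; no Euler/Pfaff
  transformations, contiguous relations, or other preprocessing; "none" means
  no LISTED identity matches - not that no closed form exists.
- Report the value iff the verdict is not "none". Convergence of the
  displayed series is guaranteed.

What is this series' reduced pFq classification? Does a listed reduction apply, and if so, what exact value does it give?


With C = -3/11: the canonical form is 2F1(1, 1; 2; -1/6). Verdict: the I6 logarithm reduction applies (the logarithm: parameters (1,1;2), x = -1/6). Its exact value is (-18/11) * ln(7/6).

First insight: from the first term -3/11: the parameter 8/5 appears in both the upper and lower lists and cancels.
Adjacent-term ratio: r(k) = (-1/6) * (k+1) (k+1) / [(k+2) (k+1)] ; factor over Q: parameters, x = (-1/6), and C = -3/11.


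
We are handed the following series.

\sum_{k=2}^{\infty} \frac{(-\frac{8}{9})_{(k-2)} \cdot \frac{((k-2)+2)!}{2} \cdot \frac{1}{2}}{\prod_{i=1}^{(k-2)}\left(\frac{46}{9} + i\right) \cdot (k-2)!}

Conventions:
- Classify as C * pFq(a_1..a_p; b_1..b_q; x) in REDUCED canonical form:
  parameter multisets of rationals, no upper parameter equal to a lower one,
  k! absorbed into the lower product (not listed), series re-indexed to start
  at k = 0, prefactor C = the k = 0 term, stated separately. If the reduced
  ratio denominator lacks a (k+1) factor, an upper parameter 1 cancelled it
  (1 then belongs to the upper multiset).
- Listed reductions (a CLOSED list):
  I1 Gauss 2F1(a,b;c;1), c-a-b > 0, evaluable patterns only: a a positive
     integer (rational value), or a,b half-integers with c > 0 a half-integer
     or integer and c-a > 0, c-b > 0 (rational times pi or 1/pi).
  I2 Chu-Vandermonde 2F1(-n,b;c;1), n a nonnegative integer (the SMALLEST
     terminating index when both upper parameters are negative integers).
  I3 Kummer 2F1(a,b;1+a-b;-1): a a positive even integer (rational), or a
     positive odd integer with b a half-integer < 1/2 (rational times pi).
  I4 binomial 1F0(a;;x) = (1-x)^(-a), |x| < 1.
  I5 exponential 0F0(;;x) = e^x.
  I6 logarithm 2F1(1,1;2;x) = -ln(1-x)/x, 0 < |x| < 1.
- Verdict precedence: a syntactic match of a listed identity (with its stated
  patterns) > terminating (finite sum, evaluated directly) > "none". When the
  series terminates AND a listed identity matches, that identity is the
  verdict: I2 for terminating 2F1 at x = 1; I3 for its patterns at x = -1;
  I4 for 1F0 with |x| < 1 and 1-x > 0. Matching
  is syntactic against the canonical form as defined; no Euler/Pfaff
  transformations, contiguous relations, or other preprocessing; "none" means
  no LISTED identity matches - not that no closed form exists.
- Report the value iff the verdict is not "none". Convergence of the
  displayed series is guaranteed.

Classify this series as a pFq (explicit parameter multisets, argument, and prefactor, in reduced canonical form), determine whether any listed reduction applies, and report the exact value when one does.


x = 1 here; the reduced form reads 2F1, upper {-\frac{8}{9}, 3}, lower {\frac{55}{9}}, C = \frac{1}{2}. Verdict (x = 1): Gauss's theorem (I1) applies (x = 1: the Gamma ratio telescopes since c-a-b = 4 > 0 and a = 3 in Z>0). Its exact value is \frac{5957}{21870}.

Key step: with t_0 = \frac{1}{2}, the factorial ratio (C = 1/2, x = 1) (k+a-1)!/(a-1)! is a rising factorial (a)_k.
Term ratio: r(k) = 1 * (k-\frac{8}{9}) (k+3) / [(k+\frac{55}{9}) (k+1)] - poly over poly, x = 1 from leading terms; C = \frac{1}{2} at k = 0.


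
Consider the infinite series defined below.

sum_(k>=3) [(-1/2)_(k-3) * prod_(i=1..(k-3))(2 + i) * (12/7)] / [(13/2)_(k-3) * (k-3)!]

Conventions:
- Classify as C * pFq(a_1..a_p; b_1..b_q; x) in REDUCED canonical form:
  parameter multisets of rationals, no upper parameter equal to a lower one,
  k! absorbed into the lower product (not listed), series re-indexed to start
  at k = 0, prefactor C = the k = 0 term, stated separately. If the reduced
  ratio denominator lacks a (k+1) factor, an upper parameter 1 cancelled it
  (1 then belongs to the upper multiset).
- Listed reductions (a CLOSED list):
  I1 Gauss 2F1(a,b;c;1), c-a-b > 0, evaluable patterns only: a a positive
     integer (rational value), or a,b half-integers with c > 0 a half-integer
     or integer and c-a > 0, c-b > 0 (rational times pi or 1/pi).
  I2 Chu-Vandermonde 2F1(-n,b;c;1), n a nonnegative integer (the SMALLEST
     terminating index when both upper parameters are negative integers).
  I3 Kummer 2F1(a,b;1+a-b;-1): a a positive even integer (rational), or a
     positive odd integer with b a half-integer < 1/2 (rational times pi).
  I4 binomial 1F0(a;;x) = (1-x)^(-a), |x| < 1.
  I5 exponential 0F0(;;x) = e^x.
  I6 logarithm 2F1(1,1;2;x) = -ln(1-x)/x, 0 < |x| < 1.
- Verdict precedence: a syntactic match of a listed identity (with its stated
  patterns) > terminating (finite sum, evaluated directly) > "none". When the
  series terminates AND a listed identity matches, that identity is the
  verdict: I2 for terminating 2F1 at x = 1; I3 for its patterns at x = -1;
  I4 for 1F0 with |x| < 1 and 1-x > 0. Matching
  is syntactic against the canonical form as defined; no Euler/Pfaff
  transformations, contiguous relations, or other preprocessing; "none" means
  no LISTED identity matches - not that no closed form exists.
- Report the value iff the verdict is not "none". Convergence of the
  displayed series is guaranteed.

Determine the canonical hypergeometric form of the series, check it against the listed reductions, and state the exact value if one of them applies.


At argument 1: a 2F1 with upper {-1/2, 3}, lower {13/2}, scaled by C = 12/7. Verdict: Gauss's theorem (I1) matches (x = 1: the Gamma ratio telescopes since c-a-b = 4 > 0 and a = 3 in Z>0). Value: 99/80.

First insight: t_0 being 12/7, the running product (C = 12/7) telescopes to a rising factorial.
Term ratio: r(k) = 1 * (k-1/2) (k+3) / [(k+13/2) (k+1)] - rational in k, leading ratio 1; with t_0 = 12/7, classification follows.


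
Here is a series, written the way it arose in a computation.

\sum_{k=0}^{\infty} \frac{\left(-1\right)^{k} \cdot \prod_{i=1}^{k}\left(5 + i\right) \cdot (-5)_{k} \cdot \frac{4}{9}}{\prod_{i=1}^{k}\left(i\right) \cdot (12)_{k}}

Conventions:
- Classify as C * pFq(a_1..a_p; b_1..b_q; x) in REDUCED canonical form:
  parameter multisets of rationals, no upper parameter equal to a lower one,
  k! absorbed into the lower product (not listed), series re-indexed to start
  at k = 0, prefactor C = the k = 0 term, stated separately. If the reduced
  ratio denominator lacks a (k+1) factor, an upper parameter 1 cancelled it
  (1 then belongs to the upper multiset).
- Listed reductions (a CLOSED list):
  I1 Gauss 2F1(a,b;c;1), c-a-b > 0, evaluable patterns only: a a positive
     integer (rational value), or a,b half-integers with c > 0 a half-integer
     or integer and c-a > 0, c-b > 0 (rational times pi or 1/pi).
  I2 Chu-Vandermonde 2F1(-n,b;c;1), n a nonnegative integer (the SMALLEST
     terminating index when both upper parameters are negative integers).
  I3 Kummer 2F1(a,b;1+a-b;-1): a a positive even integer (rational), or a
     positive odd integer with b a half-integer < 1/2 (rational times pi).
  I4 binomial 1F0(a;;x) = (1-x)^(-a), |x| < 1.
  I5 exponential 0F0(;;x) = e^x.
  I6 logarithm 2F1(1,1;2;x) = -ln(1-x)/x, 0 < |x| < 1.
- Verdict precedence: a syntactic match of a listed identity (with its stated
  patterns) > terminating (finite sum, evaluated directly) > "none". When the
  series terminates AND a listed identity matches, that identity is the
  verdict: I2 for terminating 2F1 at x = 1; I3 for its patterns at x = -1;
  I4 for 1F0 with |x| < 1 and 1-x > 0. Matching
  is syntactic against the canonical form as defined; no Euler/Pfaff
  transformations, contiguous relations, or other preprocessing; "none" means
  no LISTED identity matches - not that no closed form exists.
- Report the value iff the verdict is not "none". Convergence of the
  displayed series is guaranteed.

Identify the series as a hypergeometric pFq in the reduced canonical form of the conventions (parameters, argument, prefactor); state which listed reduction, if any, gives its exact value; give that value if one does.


This is \frac{4}{9} * 2F1(-5, 6; 12; -1) in reduced canonical form. Verdict: Kummer (I3) matches (x = -1; c = 12 equals 1+a-b for upper {-5, 6}: listed pattern). Exact value: \frac{11}{3}.

The tell: with t_0 = \frac{4}{9}, the running product (prefactor 4/9) telescopes to a rising factorial.
Term ratio: r(k) = -1 * (k-5) (k+6) / [(k+12) (k+1)] - rational in k. x = -1; t_0 = \frac{4}{9}; negate the roots.


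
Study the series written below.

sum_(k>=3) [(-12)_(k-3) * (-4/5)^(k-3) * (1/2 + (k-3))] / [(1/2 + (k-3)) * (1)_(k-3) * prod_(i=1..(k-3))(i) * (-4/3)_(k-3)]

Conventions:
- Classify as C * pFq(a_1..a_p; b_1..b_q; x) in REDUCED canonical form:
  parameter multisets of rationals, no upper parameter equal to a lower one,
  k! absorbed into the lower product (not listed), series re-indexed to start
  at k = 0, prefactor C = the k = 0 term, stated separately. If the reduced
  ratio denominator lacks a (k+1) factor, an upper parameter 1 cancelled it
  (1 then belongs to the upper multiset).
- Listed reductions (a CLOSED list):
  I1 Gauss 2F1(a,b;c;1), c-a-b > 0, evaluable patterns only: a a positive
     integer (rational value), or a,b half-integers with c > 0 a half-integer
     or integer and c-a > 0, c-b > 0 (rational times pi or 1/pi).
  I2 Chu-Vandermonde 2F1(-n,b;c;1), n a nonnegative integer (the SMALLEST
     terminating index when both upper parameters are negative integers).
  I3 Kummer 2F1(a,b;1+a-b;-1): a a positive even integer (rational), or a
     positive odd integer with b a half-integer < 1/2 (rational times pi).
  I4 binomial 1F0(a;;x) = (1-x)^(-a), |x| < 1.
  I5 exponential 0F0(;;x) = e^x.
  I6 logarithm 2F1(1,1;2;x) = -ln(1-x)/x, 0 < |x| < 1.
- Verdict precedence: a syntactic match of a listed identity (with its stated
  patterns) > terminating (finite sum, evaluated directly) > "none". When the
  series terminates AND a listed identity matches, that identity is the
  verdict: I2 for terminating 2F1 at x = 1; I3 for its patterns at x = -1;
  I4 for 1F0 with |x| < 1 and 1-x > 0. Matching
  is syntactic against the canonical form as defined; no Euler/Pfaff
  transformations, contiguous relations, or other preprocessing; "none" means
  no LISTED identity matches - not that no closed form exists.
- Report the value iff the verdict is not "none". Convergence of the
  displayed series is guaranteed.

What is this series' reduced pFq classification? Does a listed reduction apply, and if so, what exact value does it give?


With C = 1: the canonical form is 1F2(-12; -4/3, 1; -4/5). Verdict: terminating - upper parameter -12 makes this a finite sum (last index 12), evaluated exactly. Exact value: 16469819733883505682047/133358170013427734375.

First insight: t_0 being 1, (1)_k (prefactor 1) is k! itself.
Adjacent-term ratio: r(k) = (-4/5) * (k-12) / [(k-4/3) (k+1) (k+1)] - rational; roots negated = parameters, x = (-4/5), C = 1.


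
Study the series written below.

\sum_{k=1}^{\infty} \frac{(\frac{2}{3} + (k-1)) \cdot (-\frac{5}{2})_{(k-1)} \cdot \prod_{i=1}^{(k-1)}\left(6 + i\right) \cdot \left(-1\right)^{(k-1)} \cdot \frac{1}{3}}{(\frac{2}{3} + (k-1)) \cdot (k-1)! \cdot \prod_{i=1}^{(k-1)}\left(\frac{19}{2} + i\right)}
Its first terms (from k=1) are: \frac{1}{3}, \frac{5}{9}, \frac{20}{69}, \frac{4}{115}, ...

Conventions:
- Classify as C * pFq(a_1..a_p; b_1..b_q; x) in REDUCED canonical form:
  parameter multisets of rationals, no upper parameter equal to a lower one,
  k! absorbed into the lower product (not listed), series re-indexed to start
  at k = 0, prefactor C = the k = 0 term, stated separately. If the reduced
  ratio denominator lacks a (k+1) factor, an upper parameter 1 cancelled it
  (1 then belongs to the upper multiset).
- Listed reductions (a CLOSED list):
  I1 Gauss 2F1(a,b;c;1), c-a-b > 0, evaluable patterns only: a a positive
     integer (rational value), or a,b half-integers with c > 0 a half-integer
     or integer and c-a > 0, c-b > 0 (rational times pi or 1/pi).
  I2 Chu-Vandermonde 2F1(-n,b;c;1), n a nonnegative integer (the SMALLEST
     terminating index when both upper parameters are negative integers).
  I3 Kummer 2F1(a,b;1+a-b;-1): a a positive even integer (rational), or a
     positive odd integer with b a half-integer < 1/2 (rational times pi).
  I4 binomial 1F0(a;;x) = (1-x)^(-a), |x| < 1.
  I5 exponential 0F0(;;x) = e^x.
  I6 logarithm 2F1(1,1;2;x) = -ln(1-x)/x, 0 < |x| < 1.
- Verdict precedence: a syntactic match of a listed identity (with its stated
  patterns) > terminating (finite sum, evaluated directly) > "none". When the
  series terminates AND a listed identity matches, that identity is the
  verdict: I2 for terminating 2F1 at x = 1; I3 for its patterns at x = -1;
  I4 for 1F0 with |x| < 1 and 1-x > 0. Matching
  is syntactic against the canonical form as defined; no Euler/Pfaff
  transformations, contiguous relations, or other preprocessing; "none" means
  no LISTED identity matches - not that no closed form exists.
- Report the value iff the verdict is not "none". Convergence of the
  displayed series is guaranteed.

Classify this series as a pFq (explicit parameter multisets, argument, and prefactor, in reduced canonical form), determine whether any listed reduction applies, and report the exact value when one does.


This is \frac{1}{3} * 2F1(-\frac{5}{2}, 7; \frac{21}{2}; -1) in reduced canonical form. Verdict (x = -1): Kummer's theorem (I3) applies (x = -1; c = \frac{21}{2} equals 1+a-b for upper {-\frac{5}{2}, 7}: listed pattern). Hence: \frac{1616615}{4194304} \cdot \pi.

Key observation: from the first term \frac{1}{3}: the running product (C = 1/3) telescopes to a rising factorial.
Step ratio: r(k) = -1 * (k-\frac{5}{2}) (k+7) / [(k+\frac{21}{2}) (k+1)] ; factor over Q: parameters, x = -1, and C = \frac{1}{3}.


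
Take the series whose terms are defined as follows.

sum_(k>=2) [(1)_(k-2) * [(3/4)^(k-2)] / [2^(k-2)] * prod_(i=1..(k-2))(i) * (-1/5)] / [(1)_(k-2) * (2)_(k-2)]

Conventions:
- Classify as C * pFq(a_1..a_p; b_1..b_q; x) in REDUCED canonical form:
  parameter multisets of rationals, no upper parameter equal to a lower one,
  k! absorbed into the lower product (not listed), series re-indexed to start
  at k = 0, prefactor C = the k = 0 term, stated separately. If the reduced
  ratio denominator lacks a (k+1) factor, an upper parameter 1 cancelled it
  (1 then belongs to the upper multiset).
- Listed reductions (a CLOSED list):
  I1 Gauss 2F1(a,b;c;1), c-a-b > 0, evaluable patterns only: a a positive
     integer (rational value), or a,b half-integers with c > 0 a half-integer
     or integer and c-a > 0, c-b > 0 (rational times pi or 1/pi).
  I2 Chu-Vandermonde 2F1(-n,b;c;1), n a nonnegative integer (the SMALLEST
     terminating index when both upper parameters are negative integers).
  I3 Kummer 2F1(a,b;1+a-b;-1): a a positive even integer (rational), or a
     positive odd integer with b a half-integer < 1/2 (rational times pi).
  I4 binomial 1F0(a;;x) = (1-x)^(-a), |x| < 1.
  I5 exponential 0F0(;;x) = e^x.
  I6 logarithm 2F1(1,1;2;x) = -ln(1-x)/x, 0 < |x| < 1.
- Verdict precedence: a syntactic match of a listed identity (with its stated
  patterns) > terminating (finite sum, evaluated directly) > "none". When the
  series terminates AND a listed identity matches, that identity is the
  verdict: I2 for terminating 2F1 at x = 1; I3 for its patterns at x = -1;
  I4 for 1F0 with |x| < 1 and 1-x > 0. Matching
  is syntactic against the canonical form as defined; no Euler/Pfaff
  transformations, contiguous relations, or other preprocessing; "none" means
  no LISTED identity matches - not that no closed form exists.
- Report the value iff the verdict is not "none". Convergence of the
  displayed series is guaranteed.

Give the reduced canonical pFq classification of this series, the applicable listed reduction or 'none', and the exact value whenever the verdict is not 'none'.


Key observation: x = (3/8) and the two k-th powers (C = -1/5) combine into one argument.
Term ratio: r(k) = (3/8) * (k+1) (k+1) / [(k+2) (k+1)] - rational in k, leading ratio (3/8); with t_0 = -1/5, classification follows.

Canonical form: C = -1/5 times 2F1 with upper {1, 1}, lower {2}, x = 3/8. Verdict (x = 3/8): the logarithmic series (I6) applies (the logarithm: parameters (1,1;2), x = 3/8). Exact value: (8/15) * ln(5/8).


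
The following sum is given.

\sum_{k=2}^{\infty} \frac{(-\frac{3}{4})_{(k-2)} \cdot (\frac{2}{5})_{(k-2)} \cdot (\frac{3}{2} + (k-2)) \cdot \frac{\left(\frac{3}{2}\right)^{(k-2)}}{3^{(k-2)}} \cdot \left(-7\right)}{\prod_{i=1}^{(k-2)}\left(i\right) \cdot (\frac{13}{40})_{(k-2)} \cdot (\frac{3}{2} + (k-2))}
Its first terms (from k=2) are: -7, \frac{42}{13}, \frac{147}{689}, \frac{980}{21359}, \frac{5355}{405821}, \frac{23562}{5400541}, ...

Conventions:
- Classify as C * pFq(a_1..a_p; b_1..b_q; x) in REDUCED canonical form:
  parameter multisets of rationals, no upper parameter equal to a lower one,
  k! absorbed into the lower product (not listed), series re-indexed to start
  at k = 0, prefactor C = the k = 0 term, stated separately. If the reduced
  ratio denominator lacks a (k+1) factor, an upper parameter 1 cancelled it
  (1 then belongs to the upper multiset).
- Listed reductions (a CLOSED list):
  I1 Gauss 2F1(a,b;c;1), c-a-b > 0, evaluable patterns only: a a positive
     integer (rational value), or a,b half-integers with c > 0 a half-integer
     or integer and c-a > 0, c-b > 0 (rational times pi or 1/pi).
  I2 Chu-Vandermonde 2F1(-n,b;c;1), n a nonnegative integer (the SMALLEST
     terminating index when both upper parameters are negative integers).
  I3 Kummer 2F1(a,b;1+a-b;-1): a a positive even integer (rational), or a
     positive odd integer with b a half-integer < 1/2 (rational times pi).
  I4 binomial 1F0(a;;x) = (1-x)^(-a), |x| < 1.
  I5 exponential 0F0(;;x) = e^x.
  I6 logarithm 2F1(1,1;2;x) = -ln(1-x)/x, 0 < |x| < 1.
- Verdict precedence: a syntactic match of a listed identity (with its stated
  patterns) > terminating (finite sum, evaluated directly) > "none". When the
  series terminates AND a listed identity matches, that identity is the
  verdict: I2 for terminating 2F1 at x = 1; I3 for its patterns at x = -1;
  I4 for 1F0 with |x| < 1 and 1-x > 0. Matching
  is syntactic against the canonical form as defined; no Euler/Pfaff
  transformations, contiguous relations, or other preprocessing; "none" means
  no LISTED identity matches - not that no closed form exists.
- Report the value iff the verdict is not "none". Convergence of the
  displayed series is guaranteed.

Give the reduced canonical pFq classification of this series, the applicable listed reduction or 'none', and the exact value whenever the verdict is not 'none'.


Canonical form: C = -7 times 2F1 with upper {-\frac{3}{4}, \frac{2}{5}}, lower {\frac{13}{40}}, x = \frac{1}{2}. Verdict: none here - no I1-I6 shape fits x = \frac{1}{2} with lower {\frac{13}{40}}.

Structural cue: x = \frac{1}{2} and the product of the first k integers (C = -7, x = 1/2) is k!.
Consecutive-term ratio: r(k) = \frac{1}{2} * (k-\frac{3}{4}) (k+\frac{2}{5}) / [(k+\frac{13}{40}) (k+1)] - rational; roots negated = parameters, x = \frac{1}{2}, C = -7.


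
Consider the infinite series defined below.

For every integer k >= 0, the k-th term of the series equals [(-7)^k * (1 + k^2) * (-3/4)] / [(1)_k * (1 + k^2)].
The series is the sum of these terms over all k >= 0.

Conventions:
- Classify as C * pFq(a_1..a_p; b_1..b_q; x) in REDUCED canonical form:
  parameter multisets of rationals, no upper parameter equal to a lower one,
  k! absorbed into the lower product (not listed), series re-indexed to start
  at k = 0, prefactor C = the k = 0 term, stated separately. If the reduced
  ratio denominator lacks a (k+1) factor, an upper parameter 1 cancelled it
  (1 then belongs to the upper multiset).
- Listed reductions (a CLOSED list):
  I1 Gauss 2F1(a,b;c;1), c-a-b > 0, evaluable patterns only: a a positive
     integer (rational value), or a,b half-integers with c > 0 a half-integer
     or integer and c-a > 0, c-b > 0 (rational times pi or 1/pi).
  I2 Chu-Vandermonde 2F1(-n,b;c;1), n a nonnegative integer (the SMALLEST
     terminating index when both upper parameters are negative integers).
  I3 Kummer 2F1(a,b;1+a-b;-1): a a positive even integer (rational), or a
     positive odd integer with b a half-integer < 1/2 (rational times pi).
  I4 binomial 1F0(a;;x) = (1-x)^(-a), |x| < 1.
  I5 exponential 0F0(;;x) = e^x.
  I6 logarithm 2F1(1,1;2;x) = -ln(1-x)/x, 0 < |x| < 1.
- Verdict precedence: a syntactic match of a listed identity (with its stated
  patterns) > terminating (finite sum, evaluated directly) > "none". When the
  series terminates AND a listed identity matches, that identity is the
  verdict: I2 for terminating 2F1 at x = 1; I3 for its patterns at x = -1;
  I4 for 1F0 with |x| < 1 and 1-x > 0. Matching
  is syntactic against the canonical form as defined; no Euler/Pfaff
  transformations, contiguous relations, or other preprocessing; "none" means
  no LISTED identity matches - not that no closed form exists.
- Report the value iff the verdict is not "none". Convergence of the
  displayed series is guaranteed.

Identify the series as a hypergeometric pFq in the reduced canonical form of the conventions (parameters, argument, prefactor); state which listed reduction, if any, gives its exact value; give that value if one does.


Prefactor -3/4, argument -7: 0F0 with upper {-} over lower {-}. Verdict at x = -7: the I5 exponential reduction matches (the 0F0 exponential series at x = -7). Hence: (-3/4) * e^(-7).

Structural cue: t_0 being -3/4, (1)_k (C = -3/4) is k! itself.
Step ratio: r(k) = (-7) * 1 / [(k+1)] ; factor over Q: parameters, x = (-7), and C = -3/4.


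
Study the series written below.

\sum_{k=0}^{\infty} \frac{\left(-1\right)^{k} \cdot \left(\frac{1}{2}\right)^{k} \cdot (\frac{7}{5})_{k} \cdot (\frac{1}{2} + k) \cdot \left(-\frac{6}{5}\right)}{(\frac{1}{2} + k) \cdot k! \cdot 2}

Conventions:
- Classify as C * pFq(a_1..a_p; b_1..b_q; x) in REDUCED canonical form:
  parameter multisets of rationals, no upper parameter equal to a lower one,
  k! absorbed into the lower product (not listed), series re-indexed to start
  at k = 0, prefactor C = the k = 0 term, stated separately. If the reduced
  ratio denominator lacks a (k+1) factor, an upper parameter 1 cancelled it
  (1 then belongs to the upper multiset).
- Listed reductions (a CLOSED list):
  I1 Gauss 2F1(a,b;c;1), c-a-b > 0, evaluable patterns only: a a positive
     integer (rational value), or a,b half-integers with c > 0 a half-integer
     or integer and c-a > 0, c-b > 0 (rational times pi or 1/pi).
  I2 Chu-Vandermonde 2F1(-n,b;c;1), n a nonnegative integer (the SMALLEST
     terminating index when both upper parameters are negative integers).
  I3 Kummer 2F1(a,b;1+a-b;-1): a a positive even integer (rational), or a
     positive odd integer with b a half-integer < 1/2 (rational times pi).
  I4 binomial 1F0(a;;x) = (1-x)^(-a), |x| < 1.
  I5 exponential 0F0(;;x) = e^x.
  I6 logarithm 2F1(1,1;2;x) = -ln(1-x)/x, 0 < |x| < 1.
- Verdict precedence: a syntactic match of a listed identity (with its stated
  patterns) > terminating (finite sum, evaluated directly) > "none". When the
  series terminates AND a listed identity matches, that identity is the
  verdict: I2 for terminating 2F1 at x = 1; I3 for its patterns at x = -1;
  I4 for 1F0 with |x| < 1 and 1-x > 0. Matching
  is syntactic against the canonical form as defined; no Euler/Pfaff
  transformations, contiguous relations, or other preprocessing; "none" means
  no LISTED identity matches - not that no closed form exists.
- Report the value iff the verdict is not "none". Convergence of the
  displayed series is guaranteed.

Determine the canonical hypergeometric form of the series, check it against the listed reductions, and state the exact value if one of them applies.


Reduced: x = -\frac{1}{2}, 1F0, upper = {\frac{7}{5}}, lower = {-}, C = -\frac{3}{5}. Verdict: this is the I4 binomial reduction (the 1F0 binomial series: exponent -7/5, x = -\frac{1}{2}). Hence: \left(-\frac{3}{5}\right) \cdot \left(\frac{3}{2}\right)^{-\frac{7}{5}}.

The tell: from the first term -\frac{3}{5}: the (-1)^k factor (prefactor -3/5) folds into the argument's sign.
Ratio: r(k) = -\frac{1}{2} * (k+\frac{7}{5}) / [(k+1)] - rational in k, leading ratio -\frac{1}{2}; with t_0 = -\frac{3}{5}, classification follows.


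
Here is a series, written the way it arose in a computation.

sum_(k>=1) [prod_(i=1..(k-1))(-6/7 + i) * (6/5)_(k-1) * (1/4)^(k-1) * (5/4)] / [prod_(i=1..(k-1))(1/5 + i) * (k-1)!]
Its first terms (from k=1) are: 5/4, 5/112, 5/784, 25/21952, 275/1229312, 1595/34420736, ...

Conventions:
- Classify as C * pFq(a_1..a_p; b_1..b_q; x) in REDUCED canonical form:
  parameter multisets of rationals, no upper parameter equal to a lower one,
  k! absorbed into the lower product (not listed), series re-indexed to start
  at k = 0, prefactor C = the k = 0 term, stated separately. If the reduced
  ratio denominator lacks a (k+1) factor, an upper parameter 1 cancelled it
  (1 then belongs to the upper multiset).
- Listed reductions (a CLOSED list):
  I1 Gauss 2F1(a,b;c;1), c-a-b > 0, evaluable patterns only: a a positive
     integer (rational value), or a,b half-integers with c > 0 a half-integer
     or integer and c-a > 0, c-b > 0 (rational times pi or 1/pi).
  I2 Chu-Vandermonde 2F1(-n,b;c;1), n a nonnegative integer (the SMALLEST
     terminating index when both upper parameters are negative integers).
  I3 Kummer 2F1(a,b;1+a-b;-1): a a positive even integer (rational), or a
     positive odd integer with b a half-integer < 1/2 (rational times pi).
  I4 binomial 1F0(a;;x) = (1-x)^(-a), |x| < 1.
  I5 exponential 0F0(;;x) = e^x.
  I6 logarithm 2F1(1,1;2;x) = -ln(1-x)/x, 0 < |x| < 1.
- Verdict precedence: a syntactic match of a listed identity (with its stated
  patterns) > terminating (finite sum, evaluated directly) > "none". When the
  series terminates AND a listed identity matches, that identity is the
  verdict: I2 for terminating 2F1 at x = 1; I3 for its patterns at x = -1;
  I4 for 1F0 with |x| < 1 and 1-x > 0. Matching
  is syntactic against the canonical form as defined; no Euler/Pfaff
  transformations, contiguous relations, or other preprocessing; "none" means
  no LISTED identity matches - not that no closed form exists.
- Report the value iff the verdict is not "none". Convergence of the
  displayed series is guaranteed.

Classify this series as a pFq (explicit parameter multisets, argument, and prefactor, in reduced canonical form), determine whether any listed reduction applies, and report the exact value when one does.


The tell: t_0 = 5/4 here, and the lower running product (C = 5/4, x = 1/4) is a rising factorial.
Term ratio: r(k) = (1/4) * (k+1/7) / [(k+1)] - rational in k, leading ratio (1/4); with t_0 = 5/4, classification follows.

x = 1/4 here; the reduced form reads 1F0, upper {1/7}, lower {-}, C = 5/4. Verdict (x = 1/4): the binomial series (I4) applies (the 1F0 binomial series: exponent -1/7, x = 1/4). Its exact value is (5/4) * (3/4)^(-1/7).


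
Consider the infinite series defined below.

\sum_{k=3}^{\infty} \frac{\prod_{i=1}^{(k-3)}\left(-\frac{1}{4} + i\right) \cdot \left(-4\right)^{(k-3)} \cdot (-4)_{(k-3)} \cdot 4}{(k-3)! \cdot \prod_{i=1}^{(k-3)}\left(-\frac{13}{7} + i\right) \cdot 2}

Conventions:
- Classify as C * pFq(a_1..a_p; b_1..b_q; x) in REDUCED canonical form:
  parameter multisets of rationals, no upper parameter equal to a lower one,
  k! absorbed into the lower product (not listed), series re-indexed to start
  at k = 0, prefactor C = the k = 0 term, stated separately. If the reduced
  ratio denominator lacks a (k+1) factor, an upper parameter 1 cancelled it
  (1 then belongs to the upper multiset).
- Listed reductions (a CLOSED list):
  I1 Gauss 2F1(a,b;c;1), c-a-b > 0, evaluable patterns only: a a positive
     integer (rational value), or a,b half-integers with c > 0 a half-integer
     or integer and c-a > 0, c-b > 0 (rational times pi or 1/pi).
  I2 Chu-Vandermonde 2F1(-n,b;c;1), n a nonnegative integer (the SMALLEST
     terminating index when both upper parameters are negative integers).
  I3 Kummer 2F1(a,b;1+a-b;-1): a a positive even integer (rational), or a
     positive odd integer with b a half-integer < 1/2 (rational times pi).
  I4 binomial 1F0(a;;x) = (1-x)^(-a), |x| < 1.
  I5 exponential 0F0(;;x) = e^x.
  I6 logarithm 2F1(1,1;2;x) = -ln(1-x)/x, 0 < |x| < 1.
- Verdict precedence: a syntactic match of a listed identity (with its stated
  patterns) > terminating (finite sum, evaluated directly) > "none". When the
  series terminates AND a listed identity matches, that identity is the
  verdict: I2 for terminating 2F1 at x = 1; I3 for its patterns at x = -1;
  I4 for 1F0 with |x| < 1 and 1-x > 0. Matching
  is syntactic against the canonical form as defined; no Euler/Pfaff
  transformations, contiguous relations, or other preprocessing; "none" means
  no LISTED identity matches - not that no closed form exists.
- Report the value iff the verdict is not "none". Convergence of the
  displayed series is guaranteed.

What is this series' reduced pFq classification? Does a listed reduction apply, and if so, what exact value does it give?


Reduced: x = -4, 2F1, upper = {-4, \frac{3}{4}}, lower = {-\frac{6}{7}}, C = 2. Verdict: terminating - upper parameter -4 makes this a finite sum (last index 4), evaluated exactly. Exact value: -\frac{307193}{8}.

Key observation: from the first term 2: the lower running product (C = 2) is a rising factorial.
Step ratio: r(k) = -4 * (k-4) (k+\frac{3}{4}) / [(k-\frac{6}{7}) (k+1)] - rational; roots negated = parameters, x = -4, C = 2.


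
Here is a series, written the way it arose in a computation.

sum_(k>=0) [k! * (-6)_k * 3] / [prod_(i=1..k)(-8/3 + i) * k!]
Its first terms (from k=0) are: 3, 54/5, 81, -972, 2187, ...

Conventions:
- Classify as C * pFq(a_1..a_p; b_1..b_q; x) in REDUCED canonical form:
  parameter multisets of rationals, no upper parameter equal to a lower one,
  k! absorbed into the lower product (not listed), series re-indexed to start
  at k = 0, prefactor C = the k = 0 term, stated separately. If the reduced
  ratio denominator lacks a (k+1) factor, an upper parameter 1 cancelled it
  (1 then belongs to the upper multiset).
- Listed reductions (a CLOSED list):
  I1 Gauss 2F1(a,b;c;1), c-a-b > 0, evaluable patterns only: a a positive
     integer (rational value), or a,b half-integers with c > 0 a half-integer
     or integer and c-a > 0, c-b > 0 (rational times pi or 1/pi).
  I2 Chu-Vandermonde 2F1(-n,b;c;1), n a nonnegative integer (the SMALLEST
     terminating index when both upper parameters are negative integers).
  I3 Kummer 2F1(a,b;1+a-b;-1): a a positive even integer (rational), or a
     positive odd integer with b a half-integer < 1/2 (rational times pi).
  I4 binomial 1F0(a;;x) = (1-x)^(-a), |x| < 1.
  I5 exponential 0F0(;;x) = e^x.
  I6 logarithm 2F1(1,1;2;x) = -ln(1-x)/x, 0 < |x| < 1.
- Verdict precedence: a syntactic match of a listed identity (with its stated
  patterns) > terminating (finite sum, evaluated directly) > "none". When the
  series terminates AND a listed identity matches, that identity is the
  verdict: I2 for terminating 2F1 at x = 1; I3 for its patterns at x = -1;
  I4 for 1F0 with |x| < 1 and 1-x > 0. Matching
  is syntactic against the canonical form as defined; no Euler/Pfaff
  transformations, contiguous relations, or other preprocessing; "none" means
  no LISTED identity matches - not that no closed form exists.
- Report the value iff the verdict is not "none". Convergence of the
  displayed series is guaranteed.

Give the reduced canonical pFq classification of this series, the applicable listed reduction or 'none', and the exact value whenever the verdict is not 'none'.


Classification (C = 3): 2F1 with upper {-6, 1}, lower {-5/3}, argument x = 1. Verdict: Chu-Vandermonde (I2) matches (terminating 2F1 at x = 1 with n = 6, b = 1, c = -5/3). Hence: -12/5.

Key observation: from the first term 3: the lower running product (C = 3, x = 1) is a rising factorial.
Term ratio: r(k) = 1 * (k-6) (k+1) / [(k-5/3) (k+1)] - rational; roots negated = parameters, x = 1, C = 3.


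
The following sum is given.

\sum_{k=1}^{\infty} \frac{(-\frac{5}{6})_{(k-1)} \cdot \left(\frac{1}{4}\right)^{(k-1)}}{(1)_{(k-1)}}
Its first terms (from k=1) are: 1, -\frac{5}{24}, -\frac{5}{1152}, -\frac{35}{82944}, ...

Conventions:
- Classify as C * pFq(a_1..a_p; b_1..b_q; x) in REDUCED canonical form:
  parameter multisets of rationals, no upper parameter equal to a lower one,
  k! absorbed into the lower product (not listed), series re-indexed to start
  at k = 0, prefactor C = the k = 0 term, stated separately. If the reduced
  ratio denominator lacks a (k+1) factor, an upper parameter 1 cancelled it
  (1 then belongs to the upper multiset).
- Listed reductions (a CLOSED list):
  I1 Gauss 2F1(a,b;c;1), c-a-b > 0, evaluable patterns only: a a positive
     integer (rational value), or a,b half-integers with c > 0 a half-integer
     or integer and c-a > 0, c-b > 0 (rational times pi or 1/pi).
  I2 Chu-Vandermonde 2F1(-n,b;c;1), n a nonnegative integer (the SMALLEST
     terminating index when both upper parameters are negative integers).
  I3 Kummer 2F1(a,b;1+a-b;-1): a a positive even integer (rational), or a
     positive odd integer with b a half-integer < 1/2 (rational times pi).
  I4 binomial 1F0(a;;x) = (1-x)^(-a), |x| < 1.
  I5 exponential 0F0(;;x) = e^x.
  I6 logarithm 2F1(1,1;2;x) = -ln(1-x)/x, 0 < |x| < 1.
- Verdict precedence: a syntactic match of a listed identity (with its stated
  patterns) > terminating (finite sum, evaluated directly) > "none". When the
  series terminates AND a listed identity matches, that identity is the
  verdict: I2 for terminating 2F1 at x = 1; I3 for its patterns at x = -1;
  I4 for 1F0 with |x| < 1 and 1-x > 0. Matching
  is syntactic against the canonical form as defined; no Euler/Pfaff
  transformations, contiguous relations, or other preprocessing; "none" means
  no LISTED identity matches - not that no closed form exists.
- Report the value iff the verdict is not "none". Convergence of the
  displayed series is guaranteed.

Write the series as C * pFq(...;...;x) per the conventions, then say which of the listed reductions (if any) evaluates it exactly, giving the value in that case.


Canonical form: C = 1 times 1F0 with upper {-\frac{5}{6}}, lower {-}, x = \frac{1}{4}. Verdict at x = \frac{1}{4}: the binomial series (I4) matches (the 1F0 binomial series: exponent 5/6, x = \frac{1}{4}). Value: \left(\frac{3}{4}\right)^{\frac{5}{6}}.

Structural cue: from the first term 1: (1)_k (C = 1) is k! itself.
Step ratio: r(k) = \frac{1}{4} * (k-\frac{5}{6}) / [(k+1)] ; factor over Q: parameters, x = \frac{1}{4}, and C = 1.


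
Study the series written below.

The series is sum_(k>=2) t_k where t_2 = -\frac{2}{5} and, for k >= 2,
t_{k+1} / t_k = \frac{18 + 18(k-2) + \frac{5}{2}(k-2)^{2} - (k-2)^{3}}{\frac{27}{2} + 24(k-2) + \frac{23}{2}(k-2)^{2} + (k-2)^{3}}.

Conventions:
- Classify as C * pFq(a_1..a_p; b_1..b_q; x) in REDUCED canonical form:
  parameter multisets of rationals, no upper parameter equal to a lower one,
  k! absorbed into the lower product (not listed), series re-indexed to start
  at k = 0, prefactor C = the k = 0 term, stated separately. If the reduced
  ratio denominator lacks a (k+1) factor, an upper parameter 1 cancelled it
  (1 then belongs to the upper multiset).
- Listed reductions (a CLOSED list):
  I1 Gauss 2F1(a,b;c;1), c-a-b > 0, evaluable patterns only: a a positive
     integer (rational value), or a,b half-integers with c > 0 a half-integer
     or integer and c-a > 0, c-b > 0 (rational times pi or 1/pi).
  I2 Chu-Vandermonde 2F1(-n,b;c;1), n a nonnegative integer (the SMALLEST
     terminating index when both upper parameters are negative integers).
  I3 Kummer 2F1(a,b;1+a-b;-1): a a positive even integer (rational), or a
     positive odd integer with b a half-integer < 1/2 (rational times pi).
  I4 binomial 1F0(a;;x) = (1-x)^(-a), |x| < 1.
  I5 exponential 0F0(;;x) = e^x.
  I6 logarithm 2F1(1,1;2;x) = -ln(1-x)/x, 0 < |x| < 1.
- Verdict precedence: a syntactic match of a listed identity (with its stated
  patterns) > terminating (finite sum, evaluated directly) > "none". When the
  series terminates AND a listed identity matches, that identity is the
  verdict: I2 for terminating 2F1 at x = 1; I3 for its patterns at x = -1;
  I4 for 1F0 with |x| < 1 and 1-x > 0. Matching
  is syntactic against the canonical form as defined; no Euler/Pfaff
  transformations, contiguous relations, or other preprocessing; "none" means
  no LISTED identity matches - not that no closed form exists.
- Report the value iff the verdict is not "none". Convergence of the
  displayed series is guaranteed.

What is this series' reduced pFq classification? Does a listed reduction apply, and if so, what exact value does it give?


With C = -\frac{2}{5}: the canonical form is 2F1(-6, 2; 9; -1). Verdict at x = -1: Kummer (I3) matches (x = -1; c = 9 equals 1+a-b for upper {-6, 2}: listed pattern). Its exact value is -\frac{8}{5}.

Key step: from the first term -\frac{2}{5}: roots of the ratio polynomials (prefactor -2/5) are the negated parameters.
Consecutive-term ratio: r(k) = -1 * (k-6) (k+2) / [(k+9) (k+1)] - rational in k, leading ratio -1; with t_0 = -\frac{2}{5}, classification follows.


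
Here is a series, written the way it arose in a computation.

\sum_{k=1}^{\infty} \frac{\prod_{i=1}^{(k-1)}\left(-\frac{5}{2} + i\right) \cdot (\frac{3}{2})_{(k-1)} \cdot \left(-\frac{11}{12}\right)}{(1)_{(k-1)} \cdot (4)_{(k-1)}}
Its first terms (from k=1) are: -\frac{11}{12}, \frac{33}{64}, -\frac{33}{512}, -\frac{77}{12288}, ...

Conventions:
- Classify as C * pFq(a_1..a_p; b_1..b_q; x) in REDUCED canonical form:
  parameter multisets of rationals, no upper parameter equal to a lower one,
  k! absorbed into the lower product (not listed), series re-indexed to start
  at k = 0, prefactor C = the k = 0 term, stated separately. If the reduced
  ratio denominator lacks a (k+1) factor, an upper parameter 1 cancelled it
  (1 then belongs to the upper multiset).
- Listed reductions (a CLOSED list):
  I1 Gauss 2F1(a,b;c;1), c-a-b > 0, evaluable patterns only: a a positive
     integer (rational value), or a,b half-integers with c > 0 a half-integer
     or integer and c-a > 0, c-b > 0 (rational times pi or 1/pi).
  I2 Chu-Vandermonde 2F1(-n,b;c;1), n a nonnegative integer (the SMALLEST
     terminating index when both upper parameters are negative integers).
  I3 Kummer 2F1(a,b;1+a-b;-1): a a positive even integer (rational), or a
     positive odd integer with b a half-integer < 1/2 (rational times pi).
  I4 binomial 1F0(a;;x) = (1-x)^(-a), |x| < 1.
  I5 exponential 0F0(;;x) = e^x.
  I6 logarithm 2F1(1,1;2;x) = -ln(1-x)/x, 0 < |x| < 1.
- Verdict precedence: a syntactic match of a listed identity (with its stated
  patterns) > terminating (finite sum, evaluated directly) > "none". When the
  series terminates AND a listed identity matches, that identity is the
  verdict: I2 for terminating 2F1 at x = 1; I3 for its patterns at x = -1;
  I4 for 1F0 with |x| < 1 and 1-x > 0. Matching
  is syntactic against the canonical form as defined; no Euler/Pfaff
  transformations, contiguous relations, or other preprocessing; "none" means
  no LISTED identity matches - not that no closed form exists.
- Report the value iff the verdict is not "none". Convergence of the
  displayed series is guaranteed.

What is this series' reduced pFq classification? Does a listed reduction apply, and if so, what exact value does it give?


Prefactor -\frac{11}{12}, argument 1: 2F1 with upper {-\frac{3}{2}, \frac{3}{2}} over lower {4}. Verdict: Gauss's theorem I1 (half-integer case) applies (x = 1; upper {-\frac{3}{2}, \frac{3}{2}} half-integers, c = 4 in the evaluable pattern). Value: \left(-\frac{1408}{945}\right) / \pi.

Key observation: x = 1 and the running product (C = -11/12) telescopes to a rising factorial.
Adjacent-term ratio: r(k) = 1 * (k-\frac{3}{2}) (k+\frac{3}{2}) / [(k+4) (k+1)] - rational; roots negated = parameters, x = 1, C = -\frac{11}{12}.
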